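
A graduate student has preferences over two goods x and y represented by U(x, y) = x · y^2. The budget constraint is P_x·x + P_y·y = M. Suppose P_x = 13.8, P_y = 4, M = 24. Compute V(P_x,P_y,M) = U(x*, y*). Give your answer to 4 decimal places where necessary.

At P_x=13.8, P_y=4, M=24: x* = 1/3·24/13.8 = 0.5797, y* = 4.
Utility at the optimum: U(0.5797, 4) = 9.2754.

V = 9.2754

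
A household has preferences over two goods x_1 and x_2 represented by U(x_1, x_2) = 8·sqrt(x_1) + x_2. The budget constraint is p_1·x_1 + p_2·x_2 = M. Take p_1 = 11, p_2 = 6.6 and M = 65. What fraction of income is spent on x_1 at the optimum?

share on x_1 = 0.9748

Plugging in: x_1* = (4·6.6/11)² = 5.76, x_2* = 0.2485.
Expenditure on x_1: 11·5.76 = 63.36; share = 0.9748.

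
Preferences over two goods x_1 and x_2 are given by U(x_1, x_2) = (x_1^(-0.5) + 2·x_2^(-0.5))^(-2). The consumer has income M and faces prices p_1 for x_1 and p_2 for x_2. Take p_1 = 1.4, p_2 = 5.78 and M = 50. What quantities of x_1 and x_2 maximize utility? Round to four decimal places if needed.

x_1* = 10.0701, x_2* = 6.2114

MRS = MU_x_1/MU_x_2 = (1/2)·(x_2/x_1)^(1.5). Set equal to p_1/p_2.
Hence x_2/x_1 = (2·p_1/p_2)^(1/(1.5)), i.e. raised to the 2/3 power.
Substitute x_2 = (x_2/x_1)·x_1 into the budget: x_1* = M/(p_1 + p_2·(x_2/x_1)).
Numerically x_2/x_1 = 0.616813, so x_1* = 50/(1.4 + 5.78·0.616813) = 10.0701 and x_2* = 0.616813·10.0701 = 6.2114.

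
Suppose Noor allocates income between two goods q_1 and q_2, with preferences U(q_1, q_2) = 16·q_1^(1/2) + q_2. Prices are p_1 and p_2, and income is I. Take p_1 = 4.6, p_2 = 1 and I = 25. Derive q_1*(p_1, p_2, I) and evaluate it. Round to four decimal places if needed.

Set MRS = p_1/p_2: 8·q_1^(−1/2) = p_1/p_2.
Solve: √q_1 = 8·p_2/p_1, so q_1*(p_1,p_2) = (8·p_2/p_1)², and q_2* = (I − p_1·q_1*)/p_2.
Plugging in: q_1* = (8·1/4.6)² = 3.0246.

q_1* = 3.0246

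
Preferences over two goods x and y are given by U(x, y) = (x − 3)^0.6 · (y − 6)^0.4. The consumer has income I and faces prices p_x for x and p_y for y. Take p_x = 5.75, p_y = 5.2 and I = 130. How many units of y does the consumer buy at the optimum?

y* = 12.2731

This is Cobb-Douglas in (x−3, y−6): tangency gives 0.6·p_y·(y−6) = 0.4·p_x·(x−3).
After buying the subsistence bundle (3, 6), a share 0.6 of the remaining income goes to x: x* = 3 + 0.6·(I − 3p_x − 6p_y)/p_x.
Discretionary income = 130 − 3·5.75 − 6·5.2 = 81.55; y* = 6 + 0.4·81.55/5.2 = 12.2731.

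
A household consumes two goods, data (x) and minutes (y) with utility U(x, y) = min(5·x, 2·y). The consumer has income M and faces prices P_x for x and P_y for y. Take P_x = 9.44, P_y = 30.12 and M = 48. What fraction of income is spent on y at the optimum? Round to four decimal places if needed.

share on y = 0.8886

With perfect complements, no substitution: consume in ratio x:y = 2:5.
Budget: P_x·x + P_y·(5/2)·x = M, so (2·P_x + 5·P_y)·x = 2·M.
Demand: x*(P_x,P_y,M) = 2·M/(2·P_x + 5·P_y), y* = 5·M/(2·P_x + 5·P_y).
Here 2·9.44 + 5·30.12 = 169.48, giving x* = 0.5664 and y* = 1.4161.
Expenditure on y: 30.12·1.4161 = 42.6528; share = 0.8886.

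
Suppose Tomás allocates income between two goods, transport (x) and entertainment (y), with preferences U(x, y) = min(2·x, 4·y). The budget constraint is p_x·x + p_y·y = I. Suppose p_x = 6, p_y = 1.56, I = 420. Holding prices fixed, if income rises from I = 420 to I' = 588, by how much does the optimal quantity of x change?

Δx* = 24.7788

With perfect complements, no substitution: consume in ratio x:y = 4:2.
Budget: p_x·x + p_y·(1/2)·x = I, so (4·p_x + 2·p_y)·x = 4·I.
Demand: x*(p_x,p_y,I) = 4·I/(4·p_x + 2·p_y), y* = 2·I/(4·p_x + 2·p_y).
Here 4·6 + 2·1.56 = 27.12, giving x* = 61.9469.
At I' = 588: x* = 86.7257. Change: 86.7257 − 61.9469 = 24.7788.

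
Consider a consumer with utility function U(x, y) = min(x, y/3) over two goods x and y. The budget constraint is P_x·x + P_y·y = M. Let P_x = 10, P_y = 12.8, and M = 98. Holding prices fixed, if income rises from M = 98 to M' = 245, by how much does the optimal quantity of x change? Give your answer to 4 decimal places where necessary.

Δx* = 3.0372

Here 10 + 3·12.8 = 48.4, giving x* = 2.0248.
At M' = 245: x* = 5.062. Change: 5.062 − 2.0248 = 3.0372.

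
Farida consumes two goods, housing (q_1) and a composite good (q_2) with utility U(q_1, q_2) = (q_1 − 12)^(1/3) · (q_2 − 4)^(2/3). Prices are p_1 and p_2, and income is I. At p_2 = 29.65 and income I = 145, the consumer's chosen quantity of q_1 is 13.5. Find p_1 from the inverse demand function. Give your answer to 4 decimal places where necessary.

p_1 = 1.6

Let q_1' = q_1−12, q_2' = q_2−4. MRS = (1/2)·q_2'/q_1' = p_1/p_2.
After buying the subsistence bundle (12, 4), a share 1/3 of the remaining income goes to q_1: q_1* = 12 + 1/3·(I − 12p_1 − 4p_2)/p_1.
Set q_1* = 13.5 in the demand function and solve for p_1: p_1 = 1.6.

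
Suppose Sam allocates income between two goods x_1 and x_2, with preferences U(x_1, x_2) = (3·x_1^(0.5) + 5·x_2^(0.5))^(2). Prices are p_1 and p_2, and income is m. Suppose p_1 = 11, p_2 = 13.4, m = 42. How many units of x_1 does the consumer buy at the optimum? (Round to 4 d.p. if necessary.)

MRS = MU_x_1/MU_x_2 = (3/5)·(x_2/x_1)^(0.5). Set equal to p_1/p_2.
Hence x_2/x_1 = ((5/3)·p_1/p_2)^(1/(0.5)), i.e. raised to the 2 power.
Substitute x_2 = (x_2/x_1)·x_1 into the budget: x_1* = m/(p_1 + p_2·(x_2/x_1)).
Numerically x_2/x_1 = 1.87186, so x_1* = 42/(11 + 13.4·1.87186) = 1.164.

x_1* = 1.164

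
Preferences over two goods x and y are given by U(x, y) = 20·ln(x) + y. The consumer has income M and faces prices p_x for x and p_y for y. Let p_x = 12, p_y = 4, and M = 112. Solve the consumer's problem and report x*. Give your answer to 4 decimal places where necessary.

Set MRS = p_x/p_y: (20/x)/1 = p_x/p_y.
So x*(p_x,p_y) = 20·p_y/p_x, independent of income; and y* = (M − 20·p_y)/p_y.
At the given prices: x* = 20·4/12 = 6.6667.

x* = 6.6667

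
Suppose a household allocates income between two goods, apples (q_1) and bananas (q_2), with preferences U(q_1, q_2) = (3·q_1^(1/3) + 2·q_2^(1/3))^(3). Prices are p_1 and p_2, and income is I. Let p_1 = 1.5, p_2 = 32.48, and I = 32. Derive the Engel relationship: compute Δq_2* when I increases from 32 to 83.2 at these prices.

Δq_2* = 0.1651

From the CES first-order condition, (3/2)·(q_2/q_1)^(2/3) = p_1/p_2.
Hence q_2/q_1 = ((2/3)·p_1/p_2)^(1/(2/3)), i.e. raised to the 1.5 power.
Substitute q_2 = (q_2/q_1)·q_1 into the budget: q_1* = I/(p_1 + p_2·(q_2/q_1)).
Numerically q_2/q_1 = 0.005402, so q_1* = 32/(1.5 + 32.48·0.005402) = 19.0992 and q_2* = 0.005402·19.0992 = 0.1032.
At I' = 83.2: q_2* = 0.2683. Change: 0.2683 − 0.1032 = 0.1651.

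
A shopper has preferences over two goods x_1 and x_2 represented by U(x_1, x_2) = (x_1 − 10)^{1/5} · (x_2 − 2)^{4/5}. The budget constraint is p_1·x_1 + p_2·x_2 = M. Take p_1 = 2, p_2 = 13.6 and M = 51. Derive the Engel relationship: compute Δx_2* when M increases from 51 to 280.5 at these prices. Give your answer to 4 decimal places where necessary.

MRS = (1/4)·(x_2−2)/(x_1−10). Tangency with p_1/p_2 gives x_2−2 = 4·(p_1/p_2)·(x_1−10).
Substituting into the budget: x_1* = 10 + 0.2·(M − 10·p_1 − 2·p_2)/p_1, and x_2* = 2 + 0.8·(…)/p_2.
Discretionary income = 51 − 10·2 − 2·13.6 = 3.8; x_2* = 2 + 0.8·3.8/13.6 = 2.2235.
At M' = 280.5: x_2* = 15.7235. Change: 15.7235 − 2.2235 = 13.5.

Δx_2* = 13.5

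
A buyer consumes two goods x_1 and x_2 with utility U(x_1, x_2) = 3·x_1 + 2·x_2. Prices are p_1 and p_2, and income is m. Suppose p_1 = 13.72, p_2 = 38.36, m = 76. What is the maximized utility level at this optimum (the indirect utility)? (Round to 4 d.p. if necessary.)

Linear utility — the consumer picks whichever good has higher MU/price: 3/13.72 = 0.2187 vs 2/38.36 = 0.0521.
x_1 gives more utility per dollar, so spend all income on x_1: x_1* = m/p_1, x_2* = 0.
Numerically: x_1* = 5.5394, x_2* = 0.
Utility at the optimum: U(5.5394, 0) = 16.6181.

V = 16.6181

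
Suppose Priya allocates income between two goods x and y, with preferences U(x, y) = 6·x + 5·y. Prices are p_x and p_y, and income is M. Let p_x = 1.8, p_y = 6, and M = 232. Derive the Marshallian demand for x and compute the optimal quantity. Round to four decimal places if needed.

Linear utility — the consumer picks whichever good has higher MU/price: 6/1.8 = 3.3333 vs 5/6 = 0.8333.
x gives more utility per dollar, so spend all income on x: x* = M/p_x, y* = 0.
Numerically: x* = 128.8889, y* = 0.

x* = 128.8889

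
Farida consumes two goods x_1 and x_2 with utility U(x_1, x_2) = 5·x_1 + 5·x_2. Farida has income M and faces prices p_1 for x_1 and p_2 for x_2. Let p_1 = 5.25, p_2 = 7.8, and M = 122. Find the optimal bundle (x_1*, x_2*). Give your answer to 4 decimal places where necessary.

Perfect substitutes: compare marginal utility per dollar. 5/p_1 vs 5/p_2 → 0.9524 vs 0.641.
x_1 gives more utility per dollar, so spend all income on x_1: x_1* = M/p_1, x_2* = 0.
Numerically: x_1* = 23.2381, x_2* = 0.

x_1* = 23.2381, x_2* = 0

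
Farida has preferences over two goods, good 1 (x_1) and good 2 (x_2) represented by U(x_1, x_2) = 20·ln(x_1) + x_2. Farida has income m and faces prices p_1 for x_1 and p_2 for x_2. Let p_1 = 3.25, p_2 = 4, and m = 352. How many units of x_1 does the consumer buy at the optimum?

x_1* = 24.6154

MU_x_1 = 20/x_1, MU_x_2 = 1. Tangency: 20/x_1 = p_1/p_2.
So x_1*(p_1,p_2) = 20·p_2/p_1, independent of income; and x_2* = (m − 20·p_2)/p_2.
At the given prices: x_1* = 20·4/3.25 = 24.6154.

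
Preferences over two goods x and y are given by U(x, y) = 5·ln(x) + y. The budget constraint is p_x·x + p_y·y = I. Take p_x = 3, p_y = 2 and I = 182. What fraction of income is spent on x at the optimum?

MU_x = 5/x, MU_y = 1. Tangency: 5/x = p_x/p_y.
So x*(p_x,p_y) = 5·p_y/p_x, independent of income; and y* = (I − 5·p_y)/p_y.
At the given prices: x* = 5·2/3 = 3.3333, and y* = 86.
Expenditure on x: 3·3.3333 = 10; share = 0.0549.

share on x = 0.0549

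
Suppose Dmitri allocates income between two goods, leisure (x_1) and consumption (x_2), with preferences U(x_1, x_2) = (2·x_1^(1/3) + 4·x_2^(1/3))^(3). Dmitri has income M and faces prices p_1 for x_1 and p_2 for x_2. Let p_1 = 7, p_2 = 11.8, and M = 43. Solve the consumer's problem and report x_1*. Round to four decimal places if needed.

From the CES first-order condition, (1/2)·(x_2/x_1)^(2/3) = p_1/p_2.
Solve for the ratio: x_2/x_1 = [2·p_1/p_2]^(1.5).
Substitute x_2 = (x_2/x_1)·x_1 into the budget: x_1* = M/(p_1 + p_2·(x_2/x_1)).
Numerically x_2/x_1 = 1.292317, so x_1* = 43/(7 + 11.8·1.292317) = 1.9326.

x_1* = 1.9326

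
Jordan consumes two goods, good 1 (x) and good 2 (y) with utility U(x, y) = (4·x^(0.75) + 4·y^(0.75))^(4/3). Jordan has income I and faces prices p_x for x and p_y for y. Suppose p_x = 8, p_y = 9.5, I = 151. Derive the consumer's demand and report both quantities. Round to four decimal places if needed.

x* = 11.8178, y* = 5.9429

MRS = MU_x/MU_y = (y/x)^(0.25). Set equal to p_x/p_y.
Solve for the ratio: y/x = [p_x/p_y]^(4).
With the ratio pinned down, the budget gives x* = I/(p_x + p_y·(y/x)) and y* = (y/x)·x*.
Numerically y/x = 0.502881, so x* = 151/(8 + 9.5·0.502881) = 11.8178 and y* = 0.502881·11.8178 = 5.9429.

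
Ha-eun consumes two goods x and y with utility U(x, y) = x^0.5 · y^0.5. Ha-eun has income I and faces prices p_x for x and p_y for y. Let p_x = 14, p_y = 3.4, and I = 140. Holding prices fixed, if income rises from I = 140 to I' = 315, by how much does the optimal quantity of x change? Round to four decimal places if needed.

Demand: x*(p_x,p_y,I) = 0.5·I/p_x and y* = 0.5·I/p_y.
At p_x=14, p_y=3.4, I=140: x* = 0.5·140/14 = 5.
At I' = 315: x* = 11.25. Change: 11.25 − 5 = 6.25.

Δx* = 6.25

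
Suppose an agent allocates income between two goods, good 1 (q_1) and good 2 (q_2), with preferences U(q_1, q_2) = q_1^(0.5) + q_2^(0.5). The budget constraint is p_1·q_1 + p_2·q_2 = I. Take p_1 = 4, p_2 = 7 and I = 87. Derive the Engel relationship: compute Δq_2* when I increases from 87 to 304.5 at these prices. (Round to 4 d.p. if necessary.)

MRS = MU_q_1/MU_q_2 = (q_2/q_1)^(0.5). Set equal to p_1/p_2.
Solve for the ratio: q_2/q_1 = [p_1/p_2]^(2).
Substitute q_2 = (q_2/q_1)·q_1 into the budget: q_1* = I/(p_1 + p_2·(q_2/q_1)).
Numerically q_2/q_1 = 0.326531, so q_1* = 87/(4 + 7·0.326531) = 13.8409 and q_2* = 0.326531·13.8409 = 4.5195.
At I' = 304.5: q_2* = 15.8182. Change: 15.8182 − 4.5195 = 11.2987.

Δq_2* = 11.2987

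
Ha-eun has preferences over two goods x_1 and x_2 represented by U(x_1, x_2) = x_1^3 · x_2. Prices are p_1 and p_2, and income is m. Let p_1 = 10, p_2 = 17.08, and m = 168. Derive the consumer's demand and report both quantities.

x_1* = 12.6, x_2* = 2.459

The MRS is 3·x_2/x_1. Set MRS = p_1/p_2.
Rearranging, p_2·x_2 = (1/3)·p_1·x_1. Substituting into the budget gives p_1·x_1·(1 + (1/3)) = m.
Demand: x_1*(p_1,p_2,m) = 0.75·m/p_1 and x_2* = 0.25·m/p_2.
At p_1=10, p_2=17.08, m=168: x_1* = 0.75·168/10 = 12.6, x_2* = 2.459.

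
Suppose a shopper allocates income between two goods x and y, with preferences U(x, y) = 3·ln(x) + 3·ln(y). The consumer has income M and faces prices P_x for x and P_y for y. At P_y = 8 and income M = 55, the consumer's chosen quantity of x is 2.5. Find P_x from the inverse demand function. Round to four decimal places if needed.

MU_x/MU_y = (3·y)/(3·x); tangency sets this equal to P_x/P_y.
So 3·P_y·y = 3·P_x·x; combined with the budget, a share 0.5 of income goes to x.
Demand: x*(P_x,P_y,M) = 0.5·M/P_x and y* = 0.5·M/P_y.
Set x* = 2.5 in the demand function and solve for P_x: P_x = 11.

P_x = 11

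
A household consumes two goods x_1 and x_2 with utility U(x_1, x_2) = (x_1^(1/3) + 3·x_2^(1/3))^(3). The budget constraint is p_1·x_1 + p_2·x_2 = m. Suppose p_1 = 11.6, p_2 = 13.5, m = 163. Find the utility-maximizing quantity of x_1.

From the CES first-order condition, (1/3)·(x_2/x_1)^(2/3) = p_1/p_2.
Hence x_2/x_1 = (3·p_1/p_2)^(1/(2/3)), i.e. raised to the 1.5 power.
With the ratio pinned down, the budget gives x_1* = m/(p_1 + p_2·(x_2/x_1)) and x_2* = (x_2/x_1)·x_1*.
Numerically x_2/x_1 = 4.138741, so x_1* = 163/(11.6 + 13.5·4.138741) = 2.4158.

x_1* = 2.4158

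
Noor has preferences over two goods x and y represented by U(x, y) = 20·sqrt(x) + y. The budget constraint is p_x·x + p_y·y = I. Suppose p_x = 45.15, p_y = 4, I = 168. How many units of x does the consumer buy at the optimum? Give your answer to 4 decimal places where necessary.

x* = 0.7849

Set MRS = p_x/p_y: 10·x^(−1/2) = p_x/p_y.
Solve: √x = 10·p_y/p_x, so x*(p_x,p_y) = (10·p_y/p_x)², and y* = (I − p_x·x*)/p_y.
Plugging in: x* = (10·4/45.15)² = 0.7849.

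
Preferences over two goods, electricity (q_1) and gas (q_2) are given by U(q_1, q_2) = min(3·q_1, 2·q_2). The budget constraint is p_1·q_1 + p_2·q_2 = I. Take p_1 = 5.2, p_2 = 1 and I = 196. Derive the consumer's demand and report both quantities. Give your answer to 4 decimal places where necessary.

Demand: q_1*(p_1,p_2,I) = 2·I/(2·p_1 + 3·p_2), q_2* = 3·I/(2·p_1 + 3·p_2).
Here 2·5.2 + 3·1 = 13.4, giving q_1* = 29.2537 and q_2* = 43.8806.

q_1* = 29.2537, q_2* = 43.8806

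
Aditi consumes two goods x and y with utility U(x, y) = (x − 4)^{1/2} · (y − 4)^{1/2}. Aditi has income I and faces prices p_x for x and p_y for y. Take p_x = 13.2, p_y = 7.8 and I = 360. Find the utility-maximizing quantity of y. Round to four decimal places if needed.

y* = 21.6923

Substituting into the budget: x* = 4 + 0.5·(I − 4·p_x − 4·p_y)/p_x, and y* = 4 + 0.5·(…)/p_y.
Discretionary income = 360 − 4·13.2 − 4·7.8 = 276; y* = 4 + 0.5·276/7.8 = 21.6923.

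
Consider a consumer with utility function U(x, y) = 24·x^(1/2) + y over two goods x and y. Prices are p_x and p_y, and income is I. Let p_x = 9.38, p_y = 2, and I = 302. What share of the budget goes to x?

share on x = 0.2033

Set MRS = p_x/p_y: 12·x^(−1/2) = p_x/p_y.
Solve: √x = 12·p_y/p_x, so x*(p_x,p_y) = (12·p_y/p_x)², and y* = (I − p_x·x*)/p_y.
Plugging in: x* = (12·2/9.38)² = 6.5466, y* = 120.2964.
Expenditure on x: 9.38·6.5466 = 61.4072; share = 0.2033.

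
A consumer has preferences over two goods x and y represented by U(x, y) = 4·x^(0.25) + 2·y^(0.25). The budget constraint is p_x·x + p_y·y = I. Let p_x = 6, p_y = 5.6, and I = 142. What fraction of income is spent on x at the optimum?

From the CES first-order condition, 2·(y/x)^(0.75) = p_x/p_y.
Solve for the ratio: y/x = [(1/2)·p_x/p_y]^(4/3).
Substitute y = (y/x)·x into the budget: x* = I/(p_x + p_y·(y/x)).
Numerically y/x = 0.435089, so x* = 142/(6 + 5.6·0.435089) = 16.8316 and y* = 0.435089·16.8316 = 7.3233.
Expenditure on x: 6·16.8316 = 100.9898; share = 0.7112.

share on x = 0.7112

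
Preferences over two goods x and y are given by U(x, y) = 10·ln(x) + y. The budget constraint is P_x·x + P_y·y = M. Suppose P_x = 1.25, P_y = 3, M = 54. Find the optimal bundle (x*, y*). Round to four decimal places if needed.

Set MRS = P_x/P_y: (10/x)/1 = P_x/P_y.
So x*(P_x,P_y) = 10·P_y/P_x, independent of income; and y* = (M − 10·P_y)/P_y.
At the given prices: x* = 10·3/1.25 = 24, and y* = 8.

x* = 24, y* = 8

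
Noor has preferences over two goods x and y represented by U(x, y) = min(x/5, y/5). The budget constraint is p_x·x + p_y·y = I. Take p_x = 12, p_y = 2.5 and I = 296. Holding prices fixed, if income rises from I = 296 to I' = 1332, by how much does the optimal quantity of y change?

Leontief preferences: the optimum is at the kink where x/5 = y/5, i.e. y = x.
Budget: p_x·x + p_y·x = I, so (5·p_x + 5·p_y)·x = 5·I.
Demand: x*(p_x,p_y,I) = 5·I/(5·p_x + 5·p_y), y* = 5·I/(5·p_x + 5·p_y).
Here 5·12 + 5·2.5 = 72.5, giving y* = 20.4138.
At I' = 1332: y* = 91.8621. Change: 91.8621 − 20.4138 = 71.4483.

Δy* = 71.4483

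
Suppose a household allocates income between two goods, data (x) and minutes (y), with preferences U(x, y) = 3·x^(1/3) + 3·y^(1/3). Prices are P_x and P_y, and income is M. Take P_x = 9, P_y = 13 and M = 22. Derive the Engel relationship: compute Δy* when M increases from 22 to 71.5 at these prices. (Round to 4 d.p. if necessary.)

Δy* = 1.7293

From the CES first-order condition, (y/x)^(2/3) = P_x/P_y.
Solve for the ratio: y/x = [P_x/P_y]^(1.5).
With the ratio pinned down, the budget gives x* = M/(P_x + P_y·(y/x)) and y* = (y/x)·x*.
Numerically y/x = 0.576035, so x* = 22/(9 + 13·0.576035) = 1.3343 and y* = 0.576035·1.3343 = 0.7686.
At M' = 71.5: y* = 2.4979. Change: 2.4979 − 0.7686 = 1.7293.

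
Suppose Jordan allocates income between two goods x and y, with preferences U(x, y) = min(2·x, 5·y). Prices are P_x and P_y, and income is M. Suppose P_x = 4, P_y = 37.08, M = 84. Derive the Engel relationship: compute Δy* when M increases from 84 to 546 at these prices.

Demand: x*(P_x,P_y,M) = 5·M/(5·P_x + 2·P_y), y* = 2·M/(5·P_x + 2·P_y).
Here 5·4 + 2·37.08 = 94.16, giving y* = 1.7842.
At M' = 546: y* = 11.5973. Change: 11.5973 − 1.7842 = 9.8131.

Δy* = 9.8131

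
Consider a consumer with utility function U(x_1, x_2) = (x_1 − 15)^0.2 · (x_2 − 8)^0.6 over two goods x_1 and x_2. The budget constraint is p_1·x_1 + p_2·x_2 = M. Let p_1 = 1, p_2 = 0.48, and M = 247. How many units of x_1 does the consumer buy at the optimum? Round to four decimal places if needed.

x_1* = 72.04

MRS = (1/3)·(x_2−8)/(x_1−15). Tangency with p_1/p_2 gives x_2−8 = 3·(p_1/p_2)·(x_1−15).
After buying the subsistence bundle (15, 8), a share 0.25 of the remaining income goes to x_1: x_1* = 15 + 0.25·(M − 15p_1 − 8p_2)/p_1.
Discretionary income = 247 − 15·1 − 8·0.48 = 228.16; x_1* = 15 + 0.25·228.16/1 = 72.04.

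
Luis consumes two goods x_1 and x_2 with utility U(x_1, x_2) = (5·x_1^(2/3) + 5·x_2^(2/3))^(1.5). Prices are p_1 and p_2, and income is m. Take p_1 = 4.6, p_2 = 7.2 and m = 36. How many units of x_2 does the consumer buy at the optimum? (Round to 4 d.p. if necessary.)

With the ratio pinned down, the budget gives x_1* = m/(p_1 + p_2·(x_2/x_1)) and x_2* = (x_2/x_1)·x_1*.
Numerically x_2/x_1 = 0.260781, so x_1* = 36/(4.6 + 7.2·0.260781) = 5.5576 and x_2* = 0.260781·5.5576 = 1.4493.

x_2* = 1.4493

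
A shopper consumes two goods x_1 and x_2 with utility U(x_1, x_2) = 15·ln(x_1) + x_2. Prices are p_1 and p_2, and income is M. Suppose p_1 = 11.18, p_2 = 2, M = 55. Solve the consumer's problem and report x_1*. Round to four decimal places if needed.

So x_1*(p_1,p_2) = 15·p_2/p_1, independent of income; and x_2* = (M − 15·p_2)/p_2.
At the given prices: x_1* = 15·2/11.18 = 2.6834.

x_1* = 2.6834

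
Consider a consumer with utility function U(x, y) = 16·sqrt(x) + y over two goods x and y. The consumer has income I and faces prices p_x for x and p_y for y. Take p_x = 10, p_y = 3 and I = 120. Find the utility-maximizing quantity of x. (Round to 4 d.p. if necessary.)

x* = 5.76

MU_x = 8/√x, MU_y = 1. Tangency: 8/√x = p_x/p_y.
Solve: √x = 8·p_y/p_x, so x*(p_x,p_y) = (8·p_y/p_x)², and y* = (I − p_x·x*)/p_y.
Plugging in: x* = (8·3/10)² = 5.76.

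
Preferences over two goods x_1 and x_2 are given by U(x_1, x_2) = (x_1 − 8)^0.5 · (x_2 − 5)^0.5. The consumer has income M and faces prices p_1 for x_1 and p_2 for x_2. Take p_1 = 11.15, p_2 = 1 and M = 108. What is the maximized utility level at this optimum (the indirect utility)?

Let x_1' = x_1−8, x_2' = x_2−5. MRS = x_2'/x_1' = p_1/p_2.
After buying the subsistence bundle (8, 5), a share 0.5 of the remaining income goes to x_1: x_1* = 8 + 0.5·(M − 8p_1 − 5p_2)/p_1.
Discretionary income = 108 − 8·11.15 − 5·1 = 13.8; x_1* = 8 + 0.5·13.8/11.15 = 8.6188; x_2* = 5 + 0.5·13.8/1 = 11.9.
Utility at the optimum: U(8.6188, 11.9) = 2.0664.

V = 2.0664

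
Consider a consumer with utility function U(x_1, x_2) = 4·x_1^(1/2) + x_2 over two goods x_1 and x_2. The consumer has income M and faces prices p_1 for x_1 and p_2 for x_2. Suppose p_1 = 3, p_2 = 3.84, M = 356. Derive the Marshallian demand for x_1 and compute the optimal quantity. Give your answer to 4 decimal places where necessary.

x_1* = 6.5536

Utility is quasi-linear in x_2; the FOC for x_1 is 2/√x_1 = p_1/p_2.
Thus x_1* = (2·p_2/p_1)² — independent of M — with the rest of income spent on x_2.
Plugging in: x_1* = (2·3.84/3)² = 6.5536.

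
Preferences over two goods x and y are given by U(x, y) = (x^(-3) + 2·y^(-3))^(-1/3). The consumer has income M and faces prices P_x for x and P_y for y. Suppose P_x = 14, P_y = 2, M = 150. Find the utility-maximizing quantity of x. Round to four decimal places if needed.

MU_x ∝ x^(-4), MU_y ∝ 2·y^(-4), so MRS = (1/2)·(y/x)^(4) = P_x/P_y.
Solve for the ratio: y/x = [2·P_x/P_y]^(0.25).
With the ratio pinned down, the budget gives x* = M/(P_x + P_y·(y/x)) and y* = (y/x)·x*.
Numerically y/x = 1.934336, so x* = 150/(14 + 2·1.934336) = 8.3946.

x* = 8.3946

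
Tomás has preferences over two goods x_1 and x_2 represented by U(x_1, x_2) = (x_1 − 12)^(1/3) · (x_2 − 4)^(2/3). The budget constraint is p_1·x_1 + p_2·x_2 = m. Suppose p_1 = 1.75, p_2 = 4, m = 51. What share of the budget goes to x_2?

This is Cobb-Douglas in (x_1−12, x_2−4): tangency gives 1/3·p_2·(x_2−4) = 2/3·p_1·(x_1−12).
Substituting into the budget: x_1* = 12 + 1/3·(m − 12·p_1 − 4·p_2)/p_1, and x_2* = 4 + 2/3·(…)/p_2.
Discretionary income = 51 − 12·1.75 − 4·4 = 14; x_1* = 12 + 1/3·14/1.75 = 14.6667; x_2* = 4 + 2/3·14/4 = 6.3333.
Expenditure on x_2: 4·6.3333 = 25.3333; share = 0.4967.

share on x_2 = 0.4967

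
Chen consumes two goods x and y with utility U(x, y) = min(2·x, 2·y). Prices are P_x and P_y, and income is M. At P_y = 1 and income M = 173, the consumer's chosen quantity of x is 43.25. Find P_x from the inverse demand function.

Leontief preferences: the optimum is at the kink where x/2 = y/2, i.e. y = x.
Budget: P_x·x + P_y·x = M, so (2·P_x + 2·P_y)·x = 2·M.
Demand: x*(P_x,P_y,M) = 2·M/(2·P_x + 2·P_y), y* = 2·M/(2·P_x + 2·P_y).
Set x* = 43.25 in the demand function and solve for P_x: P_x = 3.

P_x = 3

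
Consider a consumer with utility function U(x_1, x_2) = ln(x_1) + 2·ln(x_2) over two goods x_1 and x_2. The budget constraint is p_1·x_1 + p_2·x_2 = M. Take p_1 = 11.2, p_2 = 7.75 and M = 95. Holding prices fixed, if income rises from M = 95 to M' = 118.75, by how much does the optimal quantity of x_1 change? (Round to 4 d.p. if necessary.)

Demand: x_1*(p_1,p_2,M) = 1/3·M/p_1 and x_2* = 2/3·M/p_2.
At p_1=11.2, p_2=7.75, M=95: x_1* = 1/3·95/11.2 = 2.8274.
At M' = 118.75: x_1* = 3.5342. Change: 3.5342 − 2.8274 = 0.7068.

Δx_1* = 0.7068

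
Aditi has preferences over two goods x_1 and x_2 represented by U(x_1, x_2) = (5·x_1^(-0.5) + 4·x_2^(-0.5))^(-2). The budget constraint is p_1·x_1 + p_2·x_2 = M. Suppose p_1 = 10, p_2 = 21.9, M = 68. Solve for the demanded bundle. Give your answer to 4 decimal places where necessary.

Substitute x_2 = (x_2/x_1)·x_1 into the budget: x_1* = M/(p_1 + p_2·(x_2/x_1)).
Numerically x_2/x_1 = 0.511011, so x_1* = 68/(10 + 21.9·0.511011) = 3.2089 and x_2* = 0.511011·3.2089 = 1.6398.

x_1* = 3.2089, x_2* = 1.6398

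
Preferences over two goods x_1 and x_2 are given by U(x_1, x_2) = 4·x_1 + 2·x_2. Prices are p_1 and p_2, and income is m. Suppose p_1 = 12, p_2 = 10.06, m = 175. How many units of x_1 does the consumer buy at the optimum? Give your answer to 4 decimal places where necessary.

Perfect substitutes: compare marginal utility per dollar. 4/p_1 vs 2/p_2 → 0.3333 vs 0.1988.
x_1 gives more utility per dollar, so spend all income on x_1: x_1* = m/p_1, x_2* = 0.
Numerically: x_1* = 14.5833, x_2* = 0.

x_1* = 14.5833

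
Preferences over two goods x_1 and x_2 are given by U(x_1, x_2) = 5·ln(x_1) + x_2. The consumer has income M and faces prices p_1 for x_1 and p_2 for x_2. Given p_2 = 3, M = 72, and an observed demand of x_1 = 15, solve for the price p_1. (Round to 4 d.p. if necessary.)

p_1 = 1

Set MRS = p_1/p_2: (5/x_1)/1 = p_1/p_2.
So x_1*(p_1,p_2) = 5·p_2/p_1, independent of income; and x_2* = (M − 5·p_2)/p_2.
Set x_1* = 15 in the demand function and solve for p_1: p_1 = 1.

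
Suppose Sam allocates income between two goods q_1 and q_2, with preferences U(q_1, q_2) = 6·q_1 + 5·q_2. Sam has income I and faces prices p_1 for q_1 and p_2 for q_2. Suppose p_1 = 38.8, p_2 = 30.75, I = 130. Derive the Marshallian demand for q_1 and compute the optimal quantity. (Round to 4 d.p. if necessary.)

Perfect substitutes: compare marginal utility per dollar. 6/p_1 vs 5/p_2 → 0.1546 vs 0.1626.
q_2 gives more utility per dollar, so spend all income on q_2: q_2* = I/p_2, q_1* = 0.
Numerically: q_1* = 0, q_2* = 4.2276.

q_1* = 0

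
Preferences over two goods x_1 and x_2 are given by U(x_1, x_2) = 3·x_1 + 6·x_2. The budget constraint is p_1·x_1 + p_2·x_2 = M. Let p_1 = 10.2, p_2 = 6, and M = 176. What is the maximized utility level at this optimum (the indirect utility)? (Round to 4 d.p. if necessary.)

Perfect substitutes: compare marginal utility per dollar. 3/p_1 vs 6/p_2 → 0.2941 vs 1.
x_2 gives more utility per dollar, so spend all income on x_2: x_2* = M/p_2, x_1* = 0.
Numerically: x_1* = 0, x_2* = 29.3333.
Utility at the optimum: U(0, 29.3333) = 176.

V = 176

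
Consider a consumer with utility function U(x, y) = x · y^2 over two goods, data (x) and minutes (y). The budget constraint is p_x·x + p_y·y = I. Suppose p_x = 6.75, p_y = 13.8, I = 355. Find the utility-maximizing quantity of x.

x* = 17.5309

The MRS is (1/2)·y/x. Set MRS = p_x/p_y.
Rearranging, p_y·y = 2·p_x·x. Substituting into the budget gives p_x·x·(1 + 2) = I.
Demand: x*(p_x,p_y,I) = 1/3·I/p_x and y* = 2/3·I/p_y.
At p_x=6.75, p_y=13.8, I=355: x* = 1/3·355/6.75 = 17.5309.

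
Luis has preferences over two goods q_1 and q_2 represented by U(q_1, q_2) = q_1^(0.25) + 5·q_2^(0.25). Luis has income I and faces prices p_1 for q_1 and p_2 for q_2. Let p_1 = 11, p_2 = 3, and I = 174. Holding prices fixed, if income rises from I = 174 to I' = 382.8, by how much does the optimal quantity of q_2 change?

Substitute q_2 = (q_2/q_1)·q_1 into the budget: q_1* = I/(p_1 + p_2·(q_2/q_1)).
Numerically q_2/q_1 = 48.341699, so q_1* = 174/(11 + 3·48.341699) = 1.1152 and q_2* = 48.341699·1.1152 = 53.9109.
At I' = 382.8: q_2* = 118.604. Change: 118.604 − 53.9109 = 64.6931.

Δq_2* = 64.6931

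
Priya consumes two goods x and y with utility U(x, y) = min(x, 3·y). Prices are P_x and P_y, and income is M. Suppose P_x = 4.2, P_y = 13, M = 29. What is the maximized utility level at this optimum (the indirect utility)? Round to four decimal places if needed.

V = 3.3984

Leontief preferences: the optimum is at the kink where x/3 = y/1, i.e. y = (1/3)·x.
Budget: P_x·x + P_y·(1/3)·x = M, so (3·P_x + P_y)·x = 3·M.
Demand: x*(P_x,P_y,M) = 3·M/(3·P_x + P_y), y* = M/(3·P_x + P_y).
Here 3·4.2 + 13 = 25.6, giving x* = 3.3984 and y* = 1.1328.
Utility at the optimum: U(3.3984, 1.1328) = 3.3984.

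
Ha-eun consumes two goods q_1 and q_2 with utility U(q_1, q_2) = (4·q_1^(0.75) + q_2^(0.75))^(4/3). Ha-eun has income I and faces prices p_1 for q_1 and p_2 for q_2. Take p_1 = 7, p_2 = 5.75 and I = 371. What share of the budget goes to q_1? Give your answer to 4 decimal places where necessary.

share on q_1 = 0.993

MU_q_1 ∝ 4·q_1^(-0.25), MU_q_2 ∝ q_2^(-0.25), so MRS = 4·(q_2/q_1)^(0.25) = p_1/p_2.
Solve for the ratio: q_2/q_1 = [(1/4)·p_1/p_2]^(4).
Substitute q_2 = (q_2/q_1)·q_1 into the budget: q_1* = I/(p_1 + p_2·(q_2/q_1)).
Numerically q_2/q_1 = 0.00858, so q_1* = 371/(7 + 5.75·0.00858) = 52.6291 and q_2* = 0.00858·52.6291 = 0.4516.
Expenditure on q_1: 7·52.6291 = 368.4036; share = 0.993.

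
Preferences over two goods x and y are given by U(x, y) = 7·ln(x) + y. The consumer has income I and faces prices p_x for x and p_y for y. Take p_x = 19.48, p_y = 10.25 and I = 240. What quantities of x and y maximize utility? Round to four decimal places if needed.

Set MRS = p_x/p_y: (7/x)/1 = p_x/p_y.
So x*(p_x,p_y) = 7·p_y/p_x, independent of income; and y* = (I − 7·p_y)/p_y.
At the given prices: x* = 7·10.25/19.48 = 3.6833, and y* = 16.4146.

x* = 3.6833, y* = 16.4146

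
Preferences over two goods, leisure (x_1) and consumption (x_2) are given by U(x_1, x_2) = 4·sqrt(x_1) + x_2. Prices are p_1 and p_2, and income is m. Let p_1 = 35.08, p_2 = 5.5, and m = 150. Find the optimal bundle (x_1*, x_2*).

x_1* = 0.0983, x_2* = 26.6456

Set MRS = p_1/p_2: 2·x_1^(−1/2) = p_1/p_2.
Solve: √x_1 = 2·p_2/p_1, so x_1*(p_1,p_2) = (2·p_2/p_1)², and x_2* = (m − p_1·x_1*)/p_2.
Plugging in: x_1* = (2·5.5/35.08)² = 0.0983, x_2* = 26.6456.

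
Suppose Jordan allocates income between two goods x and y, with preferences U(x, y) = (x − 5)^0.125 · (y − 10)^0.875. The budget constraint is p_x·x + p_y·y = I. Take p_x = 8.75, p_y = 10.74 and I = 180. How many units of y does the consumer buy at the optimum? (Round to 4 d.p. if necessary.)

Substituting into the budget: x* = 5 + 0.125·(I − 5·p_x − 10·p_y)/p_x, and y* = 10 + 0.875·(…)/p_y.
Discretionary income = 180 − 5·8.75 − 10·10.74 = 28.85; y* = 10 + 0.875·28.85/10.74 = 12.3504.

y* = 12.3504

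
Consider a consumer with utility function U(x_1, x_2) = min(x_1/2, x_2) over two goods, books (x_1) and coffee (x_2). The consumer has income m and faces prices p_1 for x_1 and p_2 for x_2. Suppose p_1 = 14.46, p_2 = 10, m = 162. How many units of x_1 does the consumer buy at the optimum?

With perfect complements, no substitution: consume in ratio x_1:x_2 = 2:1.
Budget: p_1·x_1 + p_2·(1/2)·x_1 = m, so (2·p_1 + p_2)·x_1 = 2·m.
Demand: x_1*(p_1,p_2,m) = 2·m/(2·p_1 + p_2), x_2* = m/(2·p_1 + p_2).
Here 2·14.46 + 10 = 38.92, giving x_1* = 8.3248.

x_1* = 8.3248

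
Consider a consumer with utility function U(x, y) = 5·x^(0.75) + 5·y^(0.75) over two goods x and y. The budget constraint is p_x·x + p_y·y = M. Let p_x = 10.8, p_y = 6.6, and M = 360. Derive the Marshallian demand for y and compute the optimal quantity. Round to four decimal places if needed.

MU_x ∝ 5·x^(-0.25), MU_y ∝ 5·y^(-0.25), so MRS = (y/x)^(0.25) = p_x/p_y.
Solve for the ratio: y/x = [p_x/p_y]^(4).
Substitute y = (y/x)·x into the budget: x* = M/(p_x + p_y·(y/x)).
Numerically y/x = 7.170002, so x* = 360/(10.8 + 6.6·7.170002) = 6.1939 and y* = 7.170002·6.1939 = 44.41.

y* = 44.41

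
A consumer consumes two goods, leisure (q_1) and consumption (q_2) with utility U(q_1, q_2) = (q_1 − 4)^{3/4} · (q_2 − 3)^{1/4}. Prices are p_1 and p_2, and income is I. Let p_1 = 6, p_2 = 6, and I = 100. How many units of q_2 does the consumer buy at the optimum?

q_2* = 5.4167

Let q_1' = q_1−4, q_2' = q_2−3. MRS = 3·q_2'/q_1' = p_1/p_2.
Substituting into the budget: q_1* = 4 + 0.75·(I − 4·p_1 − 3·p_2)/p_1, and q_2* = 3 + 0.25·(…)/p_2.
Discretionary income = 100 − 4·6 − 3·6 = 58; q_2* = 3 + 0.25·58/6 = 5.4167.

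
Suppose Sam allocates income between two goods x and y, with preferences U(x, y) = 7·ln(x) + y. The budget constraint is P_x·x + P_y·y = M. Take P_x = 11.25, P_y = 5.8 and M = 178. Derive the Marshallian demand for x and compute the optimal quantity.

Set MRS = P_x/P_y: (7/x)/1 = P_x/P_y.
So x*(P_x,P_y) = 7·P_y/P_x, independent of income; and y* = (M − 7·P_y)/P_y.
At the given prices: x* = 7·5.8/11.25 = 3.6089.

x* = 3.6089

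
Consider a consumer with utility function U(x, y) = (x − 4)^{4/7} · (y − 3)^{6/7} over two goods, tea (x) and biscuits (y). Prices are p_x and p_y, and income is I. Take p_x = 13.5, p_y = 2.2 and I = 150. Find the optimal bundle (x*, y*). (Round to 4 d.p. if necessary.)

x* = 6.6489, y* = 27.3818

Substituting into the budget: x* = 4 + 0.4·(I − 4·p_x − 3·p_y)/p_x, and y* = 3 + 0.6·(…)/p_y.
Discretionary income = 150 − 4·13.5 − 3·2.2 = 89.4; x* = 4 + 0.4·89.4/13.5 = 6.6489; y* = 3 + 0.6·89.4/2.2 = 27.3818.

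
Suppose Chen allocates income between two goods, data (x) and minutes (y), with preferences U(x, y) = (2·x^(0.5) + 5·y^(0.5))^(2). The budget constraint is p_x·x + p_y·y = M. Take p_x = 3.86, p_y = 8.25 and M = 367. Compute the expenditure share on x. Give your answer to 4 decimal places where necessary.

share on x = 0.2548

From the CES first-order condition, (2/5)·(y/x)^(0.5) = p_x/p_y.
Solve for the ratio: y/x = [(5/2)·p_x/p_y]^(2).
Substitute y = (y/x)·x into the budget: x* = M/(p_x + p_y·(y/x)).
Numerically y/x = 1.368191, so x* = 367/(3.86 + 8.25·1.368191) = 24.2283 and y* = 1.368191·24.2283 = 33.1489.
Expenditure on x: 3.86·24.2283 = 93.5212; share = 0.2548.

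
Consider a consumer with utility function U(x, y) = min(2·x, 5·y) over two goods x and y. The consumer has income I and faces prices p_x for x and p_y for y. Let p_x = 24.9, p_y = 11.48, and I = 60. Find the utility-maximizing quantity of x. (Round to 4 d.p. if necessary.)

x* = 2.0345

Leontief preferences: the optimum is at the kink where x/5 = y/2, i.e. y = (2/5)·x.
Budget: p_x·x + p_y·(2/5)·x = I, so (5·p_x + 2·p_y)·x = 5·I.
Demand: x*(p_x,p_y,I) = 5·I/(5·p_x + 2·p_y), y* = 2·I/(5·p_x + 2·p_y).
Here 5·24.9 + 2·11.48 = 147.46, giving x* = 2.0345.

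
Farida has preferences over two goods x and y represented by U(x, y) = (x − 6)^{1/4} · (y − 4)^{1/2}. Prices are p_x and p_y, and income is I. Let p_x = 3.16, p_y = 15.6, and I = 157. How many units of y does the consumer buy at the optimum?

MRS = (1/2)·(y−4)/(x−6). Tangency with p_x/p_y gives y−4 = 2·(p_x/p_y)·(x−6).
After buying the subsistence bundle (6, 4), a share 1/3 of the remaining income goes to x: x* = 6 + 1/3·(I − 6p_x − 4p_y)/p_x.
Discretionary income = 157 − 6·3.16 − 4·15.6 = 75.64; y* = 4 + 2/3·75.64/15.6 = 7.2325.

y* = 7.2325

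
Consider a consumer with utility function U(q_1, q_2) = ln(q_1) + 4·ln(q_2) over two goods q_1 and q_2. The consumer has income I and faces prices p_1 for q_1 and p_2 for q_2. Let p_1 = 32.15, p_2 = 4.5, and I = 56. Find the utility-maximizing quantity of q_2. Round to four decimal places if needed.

q_2* = 9.9556

Demand: q_1*(p_1,p_2,I) = 0.2·I/p_1 and q_2* = 0.8·I/p_2.
At p_1=32.15, p_2=4.5, I=56: q_2* = 0.8·56/4.5 = 9.9556.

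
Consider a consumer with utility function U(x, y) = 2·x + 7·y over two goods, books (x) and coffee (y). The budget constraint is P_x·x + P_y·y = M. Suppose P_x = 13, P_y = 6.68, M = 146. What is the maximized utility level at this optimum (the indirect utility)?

V = 152.994

Perfect substitutes: compare marginal utility per dollar. 2/P_x vs 7/P_y → 0.1538 vs 1.0479.
y gives more utility per dollar, so spend all income on y: y* = M/P_y, x* = 0.
Numerically: x* = 0, y* = 21.8563.
Utility at the optimum: U(0, 21.8563) = 152.994.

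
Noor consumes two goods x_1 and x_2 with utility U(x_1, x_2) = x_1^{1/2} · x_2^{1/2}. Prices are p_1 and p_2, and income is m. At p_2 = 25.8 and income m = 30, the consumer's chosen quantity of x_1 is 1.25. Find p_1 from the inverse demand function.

p_1 = 12

Tangency: MRS = x_2/x_1 = p_1/p_2.
So 0.5·p_2·x_2 = 0.5·p_1·x_1; combined with the budget, a share 0.5 of income goes to x_1.
Demand: x_1*(p_1,p_2,m) = 0.5·m/p_1 and x_2* = 0.5·m/p_2.
Set x_1* = 1.25 in the demand function and solve for p_1: p_1 = 12.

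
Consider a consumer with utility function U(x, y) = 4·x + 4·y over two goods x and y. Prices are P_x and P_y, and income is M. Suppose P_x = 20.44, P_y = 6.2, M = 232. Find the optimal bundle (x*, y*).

Perfect substitutes: compare marginal utility per dollar. 4/P_x vs 4/P_y → 0.1957 vs 0.6452.
y gives more utility per dollar, so spend all income on y: y* = M/P_y, x* = 0.
Numerically: x* = 0, y* = 37.4194.

x* = 0, y* = 37.4194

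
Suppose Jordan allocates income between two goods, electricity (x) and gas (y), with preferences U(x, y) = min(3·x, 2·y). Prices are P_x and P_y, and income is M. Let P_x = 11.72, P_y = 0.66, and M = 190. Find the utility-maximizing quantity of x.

x* = 14.9489

With perfect complements, no substitution: consume in ratio x:y = 2:3.
Budget: P_x·x + P_y·(3/2)·x = M, so (2·P_x + 3·P_y)·x = 2·M.
Demand: x*(P_x,P_y,M) = 2·M/(2·P_x + 3·P_y), y* = 3·M/(2·P_x + 3·P_y).
Here 2·11.72 + 3·0.66 = 25.42, giving x* = 14.9489.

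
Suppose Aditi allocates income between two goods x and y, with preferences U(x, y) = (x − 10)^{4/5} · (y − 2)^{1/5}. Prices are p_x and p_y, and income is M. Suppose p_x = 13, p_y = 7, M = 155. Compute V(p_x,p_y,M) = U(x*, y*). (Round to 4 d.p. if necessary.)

Let x' = x−10, y' = y−2. MRS = 4·y'/x' = p_x/p_y.
Substituting into the budget: x* = 10 + 0.8·(M − 10·p_x − 2·p_y)/p_x, and y* = 2 + 0.2·(…)/p_y.
Discretionary income = 155 − 10·13 − 2·7 = 11; x* = 10 + 0.8·11/13 = 10.6769; y* = 2 + 0.2·11/7 = 2.3143.
Utility at the optimum: U(10.6769, 2.3143) = 0.5806.

V = 0.5806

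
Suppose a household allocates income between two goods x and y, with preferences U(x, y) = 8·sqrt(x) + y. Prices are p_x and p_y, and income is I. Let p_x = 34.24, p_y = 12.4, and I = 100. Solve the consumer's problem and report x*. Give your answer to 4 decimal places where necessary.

x* = 2.0984

MU_x = 4/√x, MU_y = 1. Tangency: 4/√x = p_x/p_y.
Thus x* = (4·p_y/p_x)² — independent of I — with the rest of income spent on y.
Plugging in: x* = (4·12.4/34.24)² = 2.0984.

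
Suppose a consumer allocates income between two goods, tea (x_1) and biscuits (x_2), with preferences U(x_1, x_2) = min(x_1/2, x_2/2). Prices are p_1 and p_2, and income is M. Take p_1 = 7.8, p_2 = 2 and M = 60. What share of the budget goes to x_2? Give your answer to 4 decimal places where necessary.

Demand: x_1*(p_1,p_2,M) = 2·M/(2·p_1 + 2·p_2), x_2* = 2·M/(2·p_1 + 2·p_2).
Here 2·7.8 + 2·2 = 19.6, giving x_1* = 6.1224 and x_2* = 6.1224.
Expenditure on x_2: 2·6.1224 = 12.2449; share = 0.2041.

share on x_2 = 0.2041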